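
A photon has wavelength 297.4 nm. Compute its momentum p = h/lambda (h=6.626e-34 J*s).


p = h / lambda
= 6.626e-34 / (297.4e-9)
= 6.626e-34 / 2.9740e-07
= 2.2280e-27 kg*m/s

2.2280e-27


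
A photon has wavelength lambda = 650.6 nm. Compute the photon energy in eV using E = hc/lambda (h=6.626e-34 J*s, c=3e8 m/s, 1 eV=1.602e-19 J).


E = hc / lambda
= (6.626e-34)(3e8) / (650.6e-9)
= 1.9878e-25 / 6.5060e-07
= 3.0553e-19 J
Converting to eV: 3.0553e-19 / 1.602e-19
= 1.9072 eV

1.9072


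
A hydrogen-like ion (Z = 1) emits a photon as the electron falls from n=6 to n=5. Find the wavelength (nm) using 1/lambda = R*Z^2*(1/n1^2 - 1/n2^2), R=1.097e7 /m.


1/lambda = R * Z^2 * (1/n1^2 - 1/n2^2)
= 1.097e7 * 1^2 * (1/5^2 - 1/6^2)
= 1.097e7 * 1 * (0.04 - 0.027778)
= 1.3408e+05 /m
lambda = 1 / 1.3408e+05
= 7458.3575 nm

7458.3575


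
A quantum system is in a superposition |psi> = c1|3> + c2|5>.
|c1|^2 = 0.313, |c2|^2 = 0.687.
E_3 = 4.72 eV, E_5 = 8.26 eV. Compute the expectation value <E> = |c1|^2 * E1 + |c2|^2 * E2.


<E> = |c1|^2 * E1 + |c2|^2 * E2
= 0.313 * 4.72 + 0.687 * 8.26
= 1.4774 + 5.6746
= 7.152 eV

7.152


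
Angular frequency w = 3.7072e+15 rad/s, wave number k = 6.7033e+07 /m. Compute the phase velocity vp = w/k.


vp = w / k
= 3.7072e+15 / 6.7033e+07
= 5.5304e+07 m/s

5.5304e+07


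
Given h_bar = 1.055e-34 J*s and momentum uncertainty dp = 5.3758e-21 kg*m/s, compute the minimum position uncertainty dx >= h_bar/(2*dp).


dx = h_bar / (2 * dp)
= 1.055e-34 / (2 * 5.3758e-21)
= 1.055e-34 / 1.0752e-20
= 9.8125e-15 m

9.8125e-15


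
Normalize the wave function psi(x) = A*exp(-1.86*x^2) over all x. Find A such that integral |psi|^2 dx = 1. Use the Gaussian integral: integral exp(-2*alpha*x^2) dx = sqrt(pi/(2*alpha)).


integral |psi|^2 dx = A^2 * sqrt(pi/(2*alpha)) = 1
A^2 = sqrt(2*alpha/pi)
= sqrt(2 * 1.86 / pi)
= 1.088169
A = sqrt(1.088169)
= 1.0432

1.0432


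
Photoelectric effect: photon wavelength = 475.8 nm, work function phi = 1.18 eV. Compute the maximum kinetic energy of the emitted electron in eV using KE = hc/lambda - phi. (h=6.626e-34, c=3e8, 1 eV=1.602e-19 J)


E_photon = hc / lambda
= (6.626e-34)(3e8) / (475.8e-9)
= 4.1778e-19 J
= 2.6079 eV
KE = E_photon - phi
= 2.6079 - 1.18
= 1.4279 eV

1.4279


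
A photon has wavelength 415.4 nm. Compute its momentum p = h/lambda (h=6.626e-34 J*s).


p = h / lambda
= 6.626e-34 / (415.4e-9)
= 6.626e-34 / 4.1540e-07
= 1.5951e-27 kg*m/s

1.5951e-27


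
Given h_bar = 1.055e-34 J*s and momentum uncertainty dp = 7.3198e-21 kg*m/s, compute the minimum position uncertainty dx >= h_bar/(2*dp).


dx = h_bar / (2 * dp)
= 1.055e-34 / (2 * 7.3198e-21)
= 1.055e-34 / 1.4640e-20
= 7.2065e-15 m

7.2065e-15


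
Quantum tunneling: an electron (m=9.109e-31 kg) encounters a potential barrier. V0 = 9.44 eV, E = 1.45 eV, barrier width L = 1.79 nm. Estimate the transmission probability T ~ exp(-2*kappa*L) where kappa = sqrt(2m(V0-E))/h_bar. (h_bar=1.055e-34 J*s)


V0 - E = 7.99 eV = 1.2800e-18 J
kappa = sqrt(2 * m * (V0-E)) / h_bar
= sqrt(2 * 9.109e-31 * 1.2800e-18) / 1.055e-34
= 1.4474e+10 /m
2*kappa*L = 2 * 1.4474e+10 * 1.79e-9
= 51.8186
T = exp(-51.8186) = 3.129492e-23

3.129492e-23


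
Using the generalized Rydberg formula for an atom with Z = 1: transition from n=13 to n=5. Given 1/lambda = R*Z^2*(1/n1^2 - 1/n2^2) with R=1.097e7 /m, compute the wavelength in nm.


1/lambda = R * Z^2 * (1/n1^2 - 1/n2^2)
= 1.097e7 * 1^2 * (1/5^2 - 1/13^2)
= 1.097e7 * 1 * (0.04 - 0.005917)
= 3.7389e+05 /m
lambda = 1 / 3.7389e+05
= 2674.5923 nm

2674.5923


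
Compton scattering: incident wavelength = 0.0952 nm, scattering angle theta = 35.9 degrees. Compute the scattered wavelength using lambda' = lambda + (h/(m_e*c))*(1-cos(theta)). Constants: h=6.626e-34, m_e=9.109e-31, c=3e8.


Compton wavelength: h/(m_e*c) = 2.4247e-12 m
d_lambda = 2.4247e-12 * (1 - cos(35.9 deg))
= 2.4247e-12 * 0.189958
= 4.6059e-13 m = 0.000461 nm
lambda' = 0.0952 + 0.000461
= 0.095661 nm

0.095661


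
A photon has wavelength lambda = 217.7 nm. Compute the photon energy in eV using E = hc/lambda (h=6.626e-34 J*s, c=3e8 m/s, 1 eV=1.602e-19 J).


E = hc / lambda
= (6.626e-34)(3e8) / (217.7e-9)
= 1.9878e-25 / 2.1770e-07
= 9.1309e-19 J
Converting to eV: 9.1309e-19 / 1.602e-19
= 5.6997 eV

5.6997


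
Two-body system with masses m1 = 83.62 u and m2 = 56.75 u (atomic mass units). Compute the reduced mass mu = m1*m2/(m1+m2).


mu = m1 * m2 / (m1 + m2)
= 83.62 * 56.75 / (83.62 + 56.75)
= 4745.435 / 140.37
= 33.8066 u

33.8066


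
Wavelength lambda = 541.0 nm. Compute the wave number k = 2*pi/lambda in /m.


k = 2 * pi / lambda
= 6.2832 / (541.0e-9)
= 6.2832 / 5.4100e-07
= 1.1614e+07 /m

1.1614e+07


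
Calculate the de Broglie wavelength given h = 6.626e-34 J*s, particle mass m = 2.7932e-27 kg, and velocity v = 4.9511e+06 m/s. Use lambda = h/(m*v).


lambda = h / (m * v)
= 6.626e-34 / (2.7932e-27 * 4.9511e+06)
= 6.626e-34 / 1.3829e-20
= 4.7912e-14 m

4.7912e-14


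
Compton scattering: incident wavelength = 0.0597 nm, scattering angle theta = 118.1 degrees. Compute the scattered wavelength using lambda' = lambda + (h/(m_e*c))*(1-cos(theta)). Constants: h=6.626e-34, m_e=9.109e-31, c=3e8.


Compton wavelength: h/(m_e*c) = 2.4247e-12 m
d_lambda = 2.4247e-12 * (1 - cos(118.1 deg))
= 2.4247e-12 * 1.471012
= 3.5668e-12 m = 0.003567 nm
lambda' = 0.0597 + 0.003567
= 0.063267 nm

0.063267


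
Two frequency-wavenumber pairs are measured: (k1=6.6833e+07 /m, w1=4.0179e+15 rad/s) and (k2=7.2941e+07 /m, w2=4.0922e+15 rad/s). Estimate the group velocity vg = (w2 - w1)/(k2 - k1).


vg = (w2 - w1) / (k2 - k1)
= (4.0922e+15 - 4.0179e+15) / (7.2941e+07 - 6.6833e+07)
= 7.4300e+13 / 6.1080e+06
= 1.2164e+07 m/s

1.2164e+07


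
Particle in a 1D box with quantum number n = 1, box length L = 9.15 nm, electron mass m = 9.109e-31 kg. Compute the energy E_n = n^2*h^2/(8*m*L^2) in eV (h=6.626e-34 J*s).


E = n^2 * h^2 / (8 * m * L^2)
= 1^2 * (6.626e-34)^2 / (8 * 9.109e-31 * (9.15e-9)^2)
= 1 * 4.3904e-67 / (8 * 9.109e-31 * 8.3723e-17)
= 7.1961e-22 J
= 0.0045 eV

0.0045


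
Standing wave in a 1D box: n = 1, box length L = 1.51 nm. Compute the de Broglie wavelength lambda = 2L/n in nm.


lambda = 2L / n
= 2 * 1.51 / 1
= 3.02 / 1
= 3.02 nm

3.02


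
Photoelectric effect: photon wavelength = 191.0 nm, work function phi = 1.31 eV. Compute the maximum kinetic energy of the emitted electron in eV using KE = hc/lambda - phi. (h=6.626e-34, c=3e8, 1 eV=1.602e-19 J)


E_photon = hc / lambda
= (6.626e-34)(3e8) / (191.0e-9)
= 1.0407e-18 J
= 6.4965 eV
KE = E_photon - phi
= 6.4965 - 1.31
= 5.1865 eV

5.1865


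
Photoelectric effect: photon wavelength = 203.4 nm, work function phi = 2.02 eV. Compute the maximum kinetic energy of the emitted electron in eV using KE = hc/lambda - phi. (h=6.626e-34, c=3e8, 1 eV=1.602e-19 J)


E_photon = hc / lambda
= (6.626e-34)(3e8) / (203.4e-9)
= 9.7729e-19 J
= 6.1004 eV
KE = E_photon - phi
= 6.1004 - 2.02
= 4.0804 eV

4.0804


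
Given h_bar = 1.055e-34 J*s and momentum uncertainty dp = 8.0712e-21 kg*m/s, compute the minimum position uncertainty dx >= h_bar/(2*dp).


dx = h_bar / (2 * dp)
= 1.055e-34 / (2 * 8.0712e-21)
= 1.055e-34 / 1.6142e-20
= 6.5356e-15 m

6.5356e-15


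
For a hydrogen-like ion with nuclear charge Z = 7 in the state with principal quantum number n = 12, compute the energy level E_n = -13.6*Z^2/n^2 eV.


E_n = -13.6 * Z^2 / n^2
= -13.6 * 7^2 / 12^2
= -13.6 * 49 / 144
= -4.6278 eV

-4.6278


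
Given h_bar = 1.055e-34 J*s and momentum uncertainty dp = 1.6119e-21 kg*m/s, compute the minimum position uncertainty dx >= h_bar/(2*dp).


dx = h_bar / (2 * dp)
= 1.055e-34 / (2 * 1.6119e-21)
= 1.055e-34 / 3.2238e-21
= 3.2725e-14 m

3.2725e-14


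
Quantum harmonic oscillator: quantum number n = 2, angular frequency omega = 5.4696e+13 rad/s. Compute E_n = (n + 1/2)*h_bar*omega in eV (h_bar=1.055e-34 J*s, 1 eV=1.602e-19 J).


E = (n + 1/2) * h_bar * omega
= (2 + 0.5) * 1.055e-34 * 5.4696e+13
= 2.5 * 5.7704e-21
= 1.4426e-20 J
= 0.0901 eV

0.0901


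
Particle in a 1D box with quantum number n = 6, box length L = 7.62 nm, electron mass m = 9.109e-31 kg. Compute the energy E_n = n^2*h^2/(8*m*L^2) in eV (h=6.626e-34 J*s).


E = n^2 * h^2 / (8 * m * L^2)
= 6^2 * (6.626e-34)^2 / (8 * 9.109e-31 * (7.62e-9)^2)
= 36 * 4.3904e-67 / (8 * 9.109e-31 * 5.8064e-17)
= 3.7354e-20 J
= 0.2332 eV

0.2332


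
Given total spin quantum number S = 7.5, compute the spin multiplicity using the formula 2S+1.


Spin multiplicity = 2S + 1
= 2 * 7.5 + 1
= 15.0 + 1
= 16

16


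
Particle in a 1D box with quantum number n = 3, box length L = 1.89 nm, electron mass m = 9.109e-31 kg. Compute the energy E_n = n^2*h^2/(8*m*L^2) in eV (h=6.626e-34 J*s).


E = n^2 * h^2 / (8 * m * L^2)
= 3^2 * (6.626e-34)^2 / (8 * 9.109e-31 * (1.89e-9)^2)
= 9 * 4.3904e-67 / (8 * 9.109e-31 * 3.5721e-18)
= 1.5180e-19 J
= 0.9475 eV

0.9475


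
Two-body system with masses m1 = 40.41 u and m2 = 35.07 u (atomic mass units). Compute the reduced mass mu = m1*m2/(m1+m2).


mu = m1 * m2 / (m1 + m2)
= 40.41 * 35.07 / (40.41 + 35.07)
= 1417.1787 / 75.48
= 18.7756 u

18.7756


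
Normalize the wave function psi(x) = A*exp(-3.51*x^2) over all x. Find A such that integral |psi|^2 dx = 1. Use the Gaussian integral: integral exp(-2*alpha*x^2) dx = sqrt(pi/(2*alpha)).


integral |psi|^2 dx = A^2 * sqrt(pi/(2*alpha)) = 1
A^2 = sqrt(2*alpha/pi)
= sqrt(2 * 3.51 / pi)
= 1.494836
A = sqrt(1.494836)
= 1.2226

1.2226


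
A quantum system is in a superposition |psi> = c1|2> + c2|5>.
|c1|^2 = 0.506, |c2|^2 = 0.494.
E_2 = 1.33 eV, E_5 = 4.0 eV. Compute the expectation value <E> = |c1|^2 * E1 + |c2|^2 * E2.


<E> = |c1|^2 * E1 + |c2|^2 * E2
= 0.506 * 1.33 + 0.494 * 4.0
= 0.673 + 1.976
= 2.649 eV

2.649


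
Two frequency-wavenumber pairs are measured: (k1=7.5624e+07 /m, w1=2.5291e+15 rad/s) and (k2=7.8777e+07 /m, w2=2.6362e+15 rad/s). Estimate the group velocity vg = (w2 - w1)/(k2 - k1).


vg = (w2 - w1) / (k2 - k1)
= (2.6362e+15 - 2.5291e+15) / (7.8777e+07 - 7.5624e+07)
= 1.0710e+14 / 3.1530e+06
= 3.3968e+07 m/s

3.3968e+07


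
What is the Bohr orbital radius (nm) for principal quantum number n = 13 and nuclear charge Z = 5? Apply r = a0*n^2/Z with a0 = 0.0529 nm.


r = a0 * n^2 / Z
= 0.0529 * 13^2 / 5
= 0.0529 * 169 / 5
= 1.788 nm

1.788


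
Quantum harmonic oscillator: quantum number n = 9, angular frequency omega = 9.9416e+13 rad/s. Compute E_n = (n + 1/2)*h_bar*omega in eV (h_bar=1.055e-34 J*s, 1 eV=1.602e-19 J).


E = (n + 1/2) * h_bar * omega
= (9 + 0.5) * 1.055e-34 * 9.9416e+13
= 9.5 * 1.0488e-20
= 9.9640e-20 J
= 0.622 eV

0.622


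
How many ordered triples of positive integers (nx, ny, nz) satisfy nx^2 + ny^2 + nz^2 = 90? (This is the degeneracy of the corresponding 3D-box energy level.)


Enumerate all (nx, ny, nz) with nx^2 + ny^2 + nz^2 = 90:
(1,5,8)
(1,8,5)
(4,5,7)
(4,7,5)
(5,1,8)
(5,4,7)
(5,7,4)
(5,8,1)
(7,4,5)
(7,5,4)
(8,1,5)
(8,5,1)
Total degeneracy = 12

12


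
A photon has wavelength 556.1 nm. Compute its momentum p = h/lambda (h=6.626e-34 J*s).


p = h / lambda
= 6.626e-34 / (556.1e-9)
= 6.626e-34 / 5.5610e-07
= 1.1915e-27 kg*m/s

1.1915e-27


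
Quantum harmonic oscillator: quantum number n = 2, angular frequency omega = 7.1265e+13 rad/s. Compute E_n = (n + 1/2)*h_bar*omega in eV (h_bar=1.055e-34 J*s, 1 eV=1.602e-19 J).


E = (n + 1/2) * h_bar * omega
= (2 + 0.5) * 1.055e-34 * 7.1265e+13
= 2.5 * 7.5185e-21
= 1.8796e-20 J
= 0.1173 eV

0.1173


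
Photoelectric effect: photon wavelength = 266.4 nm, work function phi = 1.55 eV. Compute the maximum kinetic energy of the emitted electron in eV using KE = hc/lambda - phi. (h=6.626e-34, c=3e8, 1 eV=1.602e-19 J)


E_photon = hc / lambda
= (6.626e-34)(3e8) / (266.4e-9)
= 7.4617e-19 J
= 4.6577 eV
KE = E_photon - phi
= 4.6577 - 1.55
= 3.1077 eV

3.1077


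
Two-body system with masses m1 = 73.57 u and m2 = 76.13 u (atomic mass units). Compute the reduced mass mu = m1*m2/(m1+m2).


mu = m1 * m2 / (m1 + m2)
= 73.57 * 76.13 / (73.57 + 76.13)
= 5600.8841 / 149.7
= 37.4141 u

37.4141


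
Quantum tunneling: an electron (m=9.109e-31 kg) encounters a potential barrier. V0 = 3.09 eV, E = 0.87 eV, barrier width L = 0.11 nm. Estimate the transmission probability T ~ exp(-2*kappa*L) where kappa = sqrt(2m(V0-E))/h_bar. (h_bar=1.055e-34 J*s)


V0 - E = 2.22 eV = 3.5564e-19 J
kappa = sqrt(2 * m * (V0-E)) / h_bar
= sqrt(2 * 9.109e-31 * 3.5564e-19) / 1.055e-34
= 7.6297e+09 /m
2*kappa*L = 2 * 7.6297e+09 * 0.11e-9
= 1.6785
T = exp(-1.6785) = 1.866487e-01

1.866487e-01


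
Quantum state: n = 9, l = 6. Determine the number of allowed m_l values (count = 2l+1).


m_l ranges from -l to +l in integer steps
So m_l goes from -6 to +6
Count = 2l + 1 = 2*6 + 1
= 13

13


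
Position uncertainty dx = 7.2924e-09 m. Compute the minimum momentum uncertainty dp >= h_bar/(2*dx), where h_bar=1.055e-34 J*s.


dp = h_bar / (2 * dx)
= 1.055e-34 / (2 * 7.2924e-09)
= 1.055e-34 / 1.4585e-08
= 7.2336e-27 kg*m/s

7.2336e-27


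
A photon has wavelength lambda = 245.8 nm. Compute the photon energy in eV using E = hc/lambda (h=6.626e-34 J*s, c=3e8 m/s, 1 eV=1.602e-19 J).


E = hc / lambda
= (6.626e-34)(3e8) / (245.8e-9)
= 1.9878e-25 / 2.4580e-07
= 8.0871e-19 J
Converting to eV: 8.0871e-19 / 1.602e-19
= 5.0481 eV

5.0481


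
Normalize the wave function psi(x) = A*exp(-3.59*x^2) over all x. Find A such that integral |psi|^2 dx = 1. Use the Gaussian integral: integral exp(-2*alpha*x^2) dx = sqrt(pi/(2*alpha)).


integral |psi|^2 dx = A^2 * sqrt(pi/(2*alpha)) = 1
A^2 = sqrt(2*alpha/pi)
= sqrt(2 * 3.59 / pi)
= 1.511775
A = sqrt(1.511775)
= 1.2295

1.2295


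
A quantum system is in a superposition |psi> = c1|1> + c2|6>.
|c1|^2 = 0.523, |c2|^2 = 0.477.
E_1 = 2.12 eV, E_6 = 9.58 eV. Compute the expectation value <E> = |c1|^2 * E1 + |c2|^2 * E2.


<E> = |c1|^2 * E1 + |c2|^2 * E2
= 0.523 * 2.12 + 0.477 * 9.58
= 1.1088 + 4.5697
= 5.6784 eV

5.6784


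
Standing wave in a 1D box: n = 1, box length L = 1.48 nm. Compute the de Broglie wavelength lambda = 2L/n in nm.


lambda = 2L / n
= 2 * 1.48 / 1
= 2.96 / 1
= 2.96 nm

2.96


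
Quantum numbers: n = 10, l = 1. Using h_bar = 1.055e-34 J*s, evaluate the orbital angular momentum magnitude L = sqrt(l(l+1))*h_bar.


L = sqrt(l*(l+1)) * h_bar
= sqrt(1 * 2) * 1.055e-34
= sqrt(2) * 1.055e-34
= 1.4142 * 1.055e-34
= 1.4920e-34 J*s

1.4920e-34


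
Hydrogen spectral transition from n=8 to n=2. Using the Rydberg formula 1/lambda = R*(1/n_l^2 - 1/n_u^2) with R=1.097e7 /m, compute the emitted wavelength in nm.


1/lambda = R * (1/n_l^2 - 1/n_u^2)
= 1.097e7 * (1/2^2 - 1/8^2)
= 1.097e7 * (0.25 - 0.015625)
= 1.097e7 * 0.234375
= 2.5711e+06 /m
lambda = 1 / 2.5711e+06 = 388.9395 nm

388.9395


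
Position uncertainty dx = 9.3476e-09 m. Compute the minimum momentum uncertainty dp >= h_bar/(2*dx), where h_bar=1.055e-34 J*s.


dp = h_bar / (2 * dx)
= 1.055e-34 / (2 * 9.3476e-09)
= 1.055e-34 / 1.8695e-08
= 5.6432e-27 kg*m/s

5.6432e-27


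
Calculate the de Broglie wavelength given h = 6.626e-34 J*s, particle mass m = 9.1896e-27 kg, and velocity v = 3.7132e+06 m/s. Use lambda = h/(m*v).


lambda = h / (m * v)
= 6.626e-34 / (9.1896e-27 * 3.7132e+06)
= 6.626e-34 / 3.4123e-20
= 1.9418e-14 m

1.9418e-14


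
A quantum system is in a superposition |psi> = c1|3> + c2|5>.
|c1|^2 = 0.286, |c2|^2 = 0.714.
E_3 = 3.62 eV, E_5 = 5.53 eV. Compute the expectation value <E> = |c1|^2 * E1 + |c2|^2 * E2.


<E> = |c1|^2 * E1 + |c2|^2 * E2
= 0.286 * 3.62 + 0.714 * 5.53
= 1.0353 + 3.9484
= 4.9837 eV

4.9837


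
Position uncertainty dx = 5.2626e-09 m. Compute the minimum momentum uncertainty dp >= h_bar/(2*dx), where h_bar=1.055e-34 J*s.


dp = h_bar / (2 * dx)
= 1.055e-34 / (2 * 5.2626e-09)
= 1.055e-34 / 1.0525e-08
= 1.0024e-26 kg*m/s

1.0024e-26


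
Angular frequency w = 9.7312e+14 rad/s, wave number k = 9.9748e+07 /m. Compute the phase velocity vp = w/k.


vp = w / k
= 9.7312e+14 / 9.9748e+07
= 9.7558e+06 m/s

9.7558e+06


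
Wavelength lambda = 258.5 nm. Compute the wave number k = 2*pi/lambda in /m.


k = 2 * pi / lambda
= 6.2832 / (258.5e-9)
= 6.2832 / 2.5850e-07
= 2.4306e+07 /m

2.4306e+07


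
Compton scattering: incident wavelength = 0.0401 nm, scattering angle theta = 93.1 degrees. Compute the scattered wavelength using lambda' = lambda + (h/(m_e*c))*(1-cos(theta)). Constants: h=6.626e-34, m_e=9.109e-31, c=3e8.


Compton wavelength: h/(m_e*c) = 2.4247e-12 m
d_lambda = 2.4247e-12 * (1 - cos(93.1 deg))
= 2.4247e-12 * 1.054079
= 2.5558e-12 m = 0.002556 nm
lambda' = 0.0401 + 0.002556
= 0.042656 nm

0.042656


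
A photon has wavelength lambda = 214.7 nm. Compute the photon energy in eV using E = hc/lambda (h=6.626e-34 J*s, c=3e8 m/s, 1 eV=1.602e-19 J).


E = hc / lambda
= (6.626e-34)(3e8) / (214.7e-9)
= 1.9878e-25 / 2.1470e-07
= 9.2585e-19 J
Converting to eV: 9.2585e-19 / 1.602e-19
= 5.7793 eV

5.7793


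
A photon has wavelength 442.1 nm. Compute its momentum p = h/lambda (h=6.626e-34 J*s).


p = h / lambda
= 6.626e-34 / (442.1e-9)
= 6.626e-34 / 4.4210e-07
= 1.4988e-27 kg*m/s

1.4988e-27


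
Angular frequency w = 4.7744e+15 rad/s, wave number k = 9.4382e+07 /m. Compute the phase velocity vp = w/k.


vp = w / k
= 4.7744e+15 / 9.4382e+07
= 5.0586e+07 m/s

5.0586e+07


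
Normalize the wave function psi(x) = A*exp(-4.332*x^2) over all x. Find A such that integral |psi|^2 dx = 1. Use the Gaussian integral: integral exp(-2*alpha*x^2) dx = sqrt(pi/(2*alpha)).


integral |psi|^2 dx = A^2 * sqrt(pi/(2*alpha)) = 1
A^2 = sqrt(2*alpha/pi)
= sqrt(2 * 4.332 / pi)
= 1.660674
A = sqrt(1.660674)
= 1.2887

1.2887


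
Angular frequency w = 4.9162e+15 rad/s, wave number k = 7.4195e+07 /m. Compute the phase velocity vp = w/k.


vp = w / k
= 4.9162e+15 / 7.4195e+07
= 6.6261e+07 m/s

6.6261e+07


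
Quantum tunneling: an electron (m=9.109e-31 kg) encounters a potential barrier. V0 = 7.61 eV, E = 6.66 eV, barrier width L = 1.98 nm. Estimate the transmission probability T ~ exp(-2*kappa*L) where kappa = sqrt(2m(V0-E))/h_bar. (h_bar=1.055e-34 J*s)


V0 - E = 0.95 eV = 1.5219e-19 J
kappa = sqrt(2 * m * (V0-E)) / h_bar
= sqrt(2 * 9.109e-31 * 1.5219e-19) / 1.055e-34
= 4.9910e+09 /m
2*kappa*L = 2 * 4.9910e+09 * 1.98e-9
= 19.7645
T = exp(-19.7645) = 2.608439e-09

2.608439e-09


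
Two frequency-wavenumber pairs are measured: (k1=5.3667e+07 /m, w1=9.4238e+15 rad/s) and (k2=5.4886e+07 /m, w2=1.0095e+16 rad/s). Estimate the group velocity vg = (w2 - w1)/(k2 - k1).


vg = (w2 - w1) / (k2 - k1)
= (1.0095e+16 - 9.4238e+15) / (5.4886e+07 - 5.3667e+07)
= 6.7120e+14 / 1.2190e+06
= 5.5062e+08 m/s

5.5062e+08


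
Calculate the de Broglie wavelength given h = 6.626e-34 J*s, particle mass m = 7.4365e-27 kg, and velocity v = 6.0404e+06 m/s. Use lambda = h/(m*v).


lambda = h / (m * v)
= 6.626e-34 / (7.4365e-27 * 6.0404e+06)
= 6.626e-34 / 4.4919e-20
= 1.4751e-14 m

1.4751e-14


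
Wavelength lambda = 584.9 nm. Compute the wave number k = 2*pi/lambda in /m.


k = 2 * pi / lambda
= 6.2832 / (584.9e-9)
= 6.2832 / 5.8490e-07
= 1.0742e+07 /m

1.0742e+07


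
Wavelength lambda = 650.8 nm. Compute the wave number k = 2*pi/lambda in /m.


k = 2 * pi / lambda
= 6.2832 / (650.8e-9)
= 6.2832 / 6.5080e-07
= 9.6546e+06 /m

9.6546e+06


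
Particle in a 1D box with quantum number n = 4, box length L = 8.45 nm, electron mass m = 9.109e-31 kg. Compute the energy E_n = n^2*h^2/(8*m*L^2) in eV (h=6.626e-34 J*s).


E = n^2 * h^2 / (8 * m * L^2)
= 4^2 * (6.626e-34)^2 / (8 * 9.109e-31 * (8.45e-9)^2)
= 16 * 4.3904e-67 / (8 * 9.109e-31 * 7.1402e-17)
= 1.3500e-20 J
= 0.0843 eV

0.0843


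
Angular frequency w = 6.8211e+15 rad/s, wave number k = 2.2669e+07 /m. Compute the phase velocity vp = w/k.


vp = w / k
= 6.8211e+15 / 2.2669e+07
= 3.0090e+08 m/s

3.0090e+08


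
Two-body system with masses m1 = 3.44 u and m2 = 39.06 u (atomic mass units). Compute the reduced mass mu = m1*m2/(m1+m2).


mu = m1 * m2 / (m1 + m2)
= 3.44 * 39.06 / (3.44 + 39.06)
= 134.3664 / 42.5
= 3.1616 u

3.1616


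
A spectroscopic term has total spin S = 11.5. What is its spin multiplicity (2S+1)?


Spin multiplicity = 2S + 1
= 2 * 11.5 + 1
= 23.0 + 1
= 24

24


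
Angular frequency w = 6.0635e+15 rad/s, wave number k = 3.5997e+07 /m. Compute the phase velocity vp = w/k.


vp = w / k
= 6.0635e+15 / 3.5997e+07
= 1.6844e+08 m/s

1.6844e+08


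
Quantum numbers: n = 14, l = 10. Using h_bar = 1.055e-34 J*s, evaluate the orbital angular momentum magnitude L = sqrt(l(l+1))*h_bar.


L = sqrt(l*(l+1)) * h_bar
= sqrt(10 * 11) * 1.055e-34
= sqrt(110) * 1.055e-34
= 10.4881 * 1.055e-34
= 1.1065e-33 J*s

1.1065e-33


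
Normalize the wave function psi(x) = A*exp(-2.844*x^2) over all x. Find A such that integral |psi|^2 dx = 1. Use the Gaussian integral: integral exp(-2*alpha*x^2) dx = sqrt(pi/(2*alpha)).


integral |psi|^2 dx = A^2 * sqrt(pi/(2*alpha)) = 1
A^2 = sqrt(2*alpha/pi)
= sqrt(2 * 2.844 / pi)
= 1.345566
A = sqrt(1.345566)
= 1.16

1.16


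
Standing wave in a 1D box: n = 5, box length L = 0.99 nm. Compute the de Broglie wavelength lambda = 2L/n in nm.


lambda = 2L / n
= 2 * 0.99 / 5
= 1.98 / 5
= 0.396 nm

0.396


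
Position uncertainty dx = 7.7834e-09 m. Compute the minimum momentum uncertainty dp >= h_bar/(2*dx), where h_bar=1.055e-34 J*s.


dp = h_bar / (2 * dx)
= 1.055e-34 / (2 * 7.7834e-09)
= 1.055e-34 / 1.5567e-08
= 6.7772e-27 kg*m/s

6.7772e-27


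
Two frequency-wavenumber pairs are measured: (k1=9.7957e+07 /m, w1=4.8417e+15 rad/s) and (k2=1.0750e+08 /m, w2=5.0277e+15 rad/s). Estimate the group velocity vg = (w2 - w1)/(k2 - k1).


vg = (w2 - w1) / (k2 - k1)
= (5.0277e+15 - 4.8417e+15) / (1.0750e+08 - 9.7957e+07)
= 1.8600e+14 / 9.5430e+06
= 1.9491e+07 m/s

1.9491e+07


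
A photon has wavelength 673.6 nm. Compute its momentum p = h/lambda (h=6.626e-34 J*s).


p = h / lambda
= 6.626e-34 / (673.6e-9)
= 6.626e-34 / 6.7360e-07
= 9.8367e-28 kg*m/s

9.8367e-28


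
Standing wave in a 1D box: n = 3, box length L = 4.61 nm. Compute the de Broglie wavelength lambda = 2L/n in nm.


lambda = 2L / n
= 2 * 4.61 / 3
= 9.22 / 3
= 3.0733 nm

3.0733


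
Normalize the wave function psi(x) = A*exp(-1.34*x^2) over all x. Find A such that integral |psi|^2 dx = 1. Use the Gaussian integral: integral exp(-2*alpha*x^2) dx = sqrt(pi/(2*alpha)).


integral |psi|^2 dx = A^2 * sqrt(pi/(2*alpha)) = 1
A^2 = sqrt(2*alpha/pi)
= sqrt(2 * 1.34 / pi)
= 0.923618
A = sqrt(0.923618)
= 0.9611

0.9611


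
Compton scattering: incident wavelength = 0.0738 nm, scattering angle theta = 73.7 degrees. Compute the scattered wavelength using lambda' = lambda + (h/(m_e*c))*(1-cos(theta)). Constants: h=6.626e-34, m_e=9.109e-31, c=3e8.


Compton wavelength: h/(m_e*c) = 2.4247e-12 m
d_lambda = 2.4247e-12 * (1 - cos(73.7 deg))
= 2.4247e-12 * 0.719333
= 1.7442e-12 m = 0.001744 nm
lambda' = 0.0738 + 0.001744
= 0.075544 nm

0.075544


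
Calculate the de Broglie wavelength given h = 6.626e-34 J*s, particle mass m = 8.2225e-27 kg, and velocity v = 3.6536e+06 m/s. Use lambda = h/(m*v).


lambda = h / (m * v)
= 6.626e-34 / (8.2225e-27 * 3.6536e+06)
= 6.626e-34 / 3.0042e-20
= 2.2056e-14 m

2.2056e-14


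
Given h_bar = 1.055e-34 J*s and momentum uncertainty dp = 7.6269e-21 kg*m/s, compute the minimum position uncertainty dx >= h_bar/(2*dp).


dx = h_bar / (2 * dp)
= 1.055e-34 / (2 * 7.6269e-21)
= 1.055e-34 / 1.5254e-20
= 6.9163e-15 m

6.9163e-15


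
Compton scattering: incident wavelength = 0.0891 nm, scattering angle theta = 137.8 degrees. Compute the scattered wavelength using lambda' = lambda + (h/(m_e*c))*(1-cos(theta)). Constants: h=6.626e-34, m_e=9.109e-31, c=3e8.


Compton wavelength: h/(m_e*c) = 2.4247e-12 m
d_lambda = 2.4247e-12 * (1 - cos(137.8 deg))
= 2.4247e-12 * 1.740805
= 4.2209e-12 m = 0.004221 nm
lambda' = 0.0891 + 0.004221
= 0.093321 nm

0.093321


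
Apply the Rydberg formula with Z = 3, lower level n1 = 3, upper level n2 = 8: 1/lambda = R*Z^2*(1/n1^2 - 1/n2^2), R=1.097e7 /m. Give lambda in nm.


1/lambda = R * Z^2 * (1/n1^2 - 1/n2^2)
= 1.097e7 * 3^2 * (1/3^2 - 1/8^2)
= 1.097e7 * 9 * (0.111111 - 0.015625)
= 9.4273e+06 /m
lambda = 1 / 9.4273e+06
= 106.0744 nm

106.0744


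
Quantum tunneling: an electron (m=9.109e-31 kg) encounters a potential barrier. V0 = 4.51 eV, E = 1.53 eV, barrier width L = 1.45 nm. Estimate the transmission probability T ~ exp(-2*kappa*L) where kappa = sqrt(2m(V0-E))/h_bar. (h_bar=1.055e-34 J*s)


V0 - E = 2.98 eV = 4.7740e-19 J
kappa = sqrt(2 * m * (V0-E)) / h_bar
= sqrt(2 * 9.109e-31 * 4.7740e-19) / 1.055e-34
= 8.8397e+09 /m
2*kappa*L = 2 * 8.8397e+09 * 1.45e-9
= 25.6351
T = exp(-25.6351) = 7.358866e-12

7.358866e-12


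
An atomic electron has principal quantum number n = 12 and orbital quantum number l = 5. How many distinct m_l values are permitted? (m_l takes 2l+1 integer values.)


m_l ranges from -l to +l in integer steps
So m_l goes from -5 to +5
Count = 2l + 1 = 2*5 + 1
= 11

11


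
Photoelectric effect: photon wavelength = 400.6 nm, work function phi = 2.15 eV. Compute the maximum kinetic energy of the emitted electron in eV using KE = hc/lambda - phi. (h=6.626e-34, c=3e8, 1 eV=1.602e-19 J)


E_photon = hc / lambda
= (6.626e-34)(3e8) / (400.6e-9)
= 4.9621e-19 J
= 3.0974 eV
KE = E_photon - phi
= 3.0974 - 2.15
= 0.9474 eV

0.9474


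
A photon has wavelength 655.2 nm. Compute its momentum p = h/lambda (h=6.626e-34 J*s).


p = h / lambda
= 6.626e-34 / (655.2e-9)
= 6.626e-34 / 6.5520e-07
= 1.0113e-27 kg*m/s

1.0113e-27


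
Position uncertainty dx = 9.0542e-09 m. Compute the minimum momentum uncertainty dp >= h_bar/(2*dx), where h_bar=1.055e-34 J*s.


dp = h_bar / (2 * dx)
= 1.055e-34 / (2 * 9.0542e-09)
= 1.055e-34 / 1.8108e-08
= 5.8260e-27 kg*m/s

5.8260e-27


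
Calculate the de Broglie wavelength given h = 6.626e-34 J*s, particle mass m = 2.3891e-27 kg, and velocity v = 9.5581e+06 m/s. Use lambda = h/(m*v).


lambda = h / (m * v)
= 6.626e-34 / (2.3891e-27 * 9.5581e+06)
= 6.626e-34 / 2.2835e-20
= 2.9017e-14 m

2.9017e-14


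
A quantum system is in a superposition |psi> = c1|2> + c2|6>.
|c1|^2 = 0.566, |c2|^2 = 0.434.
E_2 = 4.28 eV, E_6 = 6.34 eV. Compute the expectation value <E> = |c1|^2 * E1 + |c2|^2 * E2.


<E> = |c1|^2 * E1 + |c2|^2 * E2
= 0.566 * 4.28 + 0.434 * 6.34
= 2.4225 + 2.7516
= 5.174 eV

5.174


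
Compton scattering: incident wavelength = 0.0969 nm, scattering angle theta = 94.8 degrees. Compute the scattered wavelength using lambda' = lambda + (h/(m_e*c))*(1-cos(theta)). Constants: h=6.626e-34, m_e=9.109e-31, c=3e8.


Compton wavelength: h/(m_e*c) = 2.4247e-12 m
d_lambda = 2.4247e-12 * (1 - cos(94.8 deg))
= 2.4247e-12 * 1.083678
= 2.6276e-12 m = 0.002628 nm
lambda' = 0.0969 + 0.002628
= 0.099528 nm

0.099528


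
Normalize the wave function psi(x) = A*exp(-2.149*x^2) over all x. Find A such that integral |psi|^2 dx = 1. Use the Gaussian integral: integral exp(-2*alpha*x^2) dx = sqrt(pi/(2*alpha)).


integral |psi|^2 dx = A^2 * sqrt(pi/(2*alpha)) = 1
A^2 = sqrt(2*alpha/pi)
= sqrt(2 * 2.149 / pi)
= 1.169656
A = sqrt(1.169656)
= 1.0815

1.0815


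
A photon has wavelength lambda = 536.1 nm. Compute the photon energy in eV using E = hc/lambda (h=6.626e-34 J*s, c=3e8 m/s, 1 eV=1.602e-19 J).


E = hc / lambda
= (6.626e-34)(3e8) / (536.1e-9)
= 1.9878e-25 / 5.3610e-07
= 3.7079e-19 J
Converting to eV: 3.7079e-19 / 1.602e-19
= 2.3145 eV

2.3145


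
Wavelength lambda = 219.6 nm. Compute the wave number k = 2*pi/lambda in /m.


k = 2 * pi / lambda
= 6.2832 / (219.6e-9)
= 6.2832 / 2.1960e-07
= 2.8612e+07 /m

2.8612e+07


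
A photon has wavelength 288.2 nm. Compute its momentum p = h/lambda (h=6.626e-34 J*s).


p = h / lambda
= 6.626e-34 / (288.2e-9)
= 6.626e-34 / 2.8820e-07
= 2.2991e-27 kg*m/s

2.2991e-27


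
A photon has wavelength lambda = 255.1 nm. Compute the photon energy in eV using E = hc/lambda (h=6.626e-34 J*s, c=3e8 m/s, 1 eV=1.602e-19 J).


E = hc / lambda
= (6.626e-34)(3e8) / (255.1e-9)
= 1.9878e-25 / 2.5510e-07
= 7.7922e-19 J
Converting to eV: 7.7922e-19 / 1.602e-19
= 4.8641 eV

4.8641


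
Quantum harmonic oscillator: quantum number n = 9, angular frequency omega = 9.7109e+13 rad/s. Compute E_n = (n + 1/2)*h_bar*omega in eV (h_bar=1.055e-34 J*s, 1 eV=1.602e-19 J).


E = (n + 1/2) * h_bar * omega
= (9 + 0.5) * 1.055e-34 * 9.7109e+13
= 9.5 * 1.0245e-20
= 9.7327e-20 J
= 0.6075 eV

0.6075


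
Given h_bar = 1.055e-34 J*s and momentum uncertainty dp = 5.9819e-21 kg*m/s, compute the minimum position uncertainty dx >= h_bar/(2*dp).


dx = h_bar / (2 * dp)
= 1.055e-34 / (2 * 5.9819e-21)
= 1.055e-34 / 1.1964e-20
= 8.8183e-15 m

8.8183e-15


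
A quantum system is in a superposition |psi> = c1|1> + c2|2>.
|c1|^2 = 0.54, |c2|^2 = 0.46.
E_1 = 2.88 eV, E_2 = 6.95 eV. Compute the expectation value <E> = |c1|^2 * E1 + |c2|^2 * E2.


<E> = |c1|^2 * E1 + |c2|^2 * E2
= 0.54 * 2.88 + 0.46 * 6.95
= 1.5552 + 3.197
= 4.7522 eV

4.7522


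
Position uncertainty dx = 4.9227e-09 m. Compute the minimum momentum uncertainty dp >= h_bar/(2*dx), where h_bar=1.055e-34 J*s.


dp = h_bar / (2 * dx)
= 1.055e-34 / (2 * 4.9227e-09)
= 1.055e-34 / 9.8454e-09
= 1.0716e-26 kg*m/s

1.0716e-26


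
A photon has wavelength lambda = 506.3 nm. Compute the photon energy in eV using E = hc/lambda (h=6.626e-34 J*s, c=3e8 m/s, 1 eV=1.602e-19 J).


E = hc / lambda
= (6.626e-34)(3e8) / (506.3e-9)
= 1.9878e-25 / 5.0630e-07
= 3.9261e-19 J
Converting to eV: 3.9261e-19 / 1.602e-19
= 2.4508 eV

2.4508


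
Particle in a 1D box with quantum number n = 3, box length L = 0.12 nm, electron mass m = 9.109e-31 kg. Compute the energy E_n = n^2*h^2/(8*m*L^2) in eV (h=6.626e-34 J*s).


E = n^2 * h^2 / (8 * m * L^2)
= 3^2 * (6.626e-34)^2 / (8 * 9.109e-31 * (0.12e-9)^2)
= 9 * 4.3904e-67 / (8 * 9.109e-31 * 1.4400e-20)
= 3.7655e-17 J
= 235.0497 eV

235.0497


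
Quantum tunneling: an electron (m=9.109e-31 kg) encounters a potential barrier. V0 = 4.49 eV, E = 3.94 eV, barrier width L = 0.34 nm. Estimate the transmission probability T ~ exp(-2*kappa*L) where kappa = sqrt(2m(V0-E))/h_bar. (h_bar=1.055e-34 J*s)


V0 - E = 0.55 eV = 8.8110e-20 J
kappa = sqrt(2 * m * (V0-E)) / h_bar
= sqrt(2 * 9.109e-31 * 8.8110e-20) / 1.055e-34
= 3.7976e+09 /m
2*kappa*L = 2 * 3.7976e+09 * 0.34e-9
= 2.5824
T = exp(-2.5824) = 7.559421e-02

7.559421e-02


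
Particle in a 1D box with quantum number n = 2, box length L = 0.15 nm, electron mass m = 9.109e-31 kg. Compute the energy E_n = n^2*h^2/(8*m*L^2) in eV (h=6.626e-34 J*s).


E = n^2 * h^2 / (8 * m * L^2)
= 2^2 * (6.626e-34)^2 / (8 * 9.109e-31 * (0.15e-9)^2)
= 4 * 4.3904e-67 / (8 * 9.109e-31 * 2.2500e-20)
= 1.0711e-17 J
= 66.8586 eV

66.8586


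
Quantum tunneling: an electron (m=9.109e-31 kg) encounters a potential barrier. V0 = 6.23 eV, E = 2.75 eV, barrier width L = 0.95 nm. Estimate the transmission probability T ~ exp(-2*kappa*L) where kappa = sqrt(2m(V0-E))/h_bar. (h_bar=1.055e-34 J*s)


V0 - E = 3.48 eV = 5.5750e-19 J
kappa = sqrt(2 * m * (V0-E)) / h_bar
= sqrt(2 * 9.109e-31 * 5.5750e-19) / 1.055e-34
= 9.5525e+09 /m
2*kappa*L = 2 * 9.5525e+09 * 0.95e-9
= 18.1498
T = exp(-18.1498) = 1.311090e-08

1.311090e-08


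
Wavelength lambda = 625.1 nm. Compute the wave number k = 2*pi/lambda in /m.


k = 2 * pi / lambda
= 6.2832 / (625.1e-9)
= 6.2832 / 6.2510e-07
= 1.0051e+07 /m

1.0051e+07


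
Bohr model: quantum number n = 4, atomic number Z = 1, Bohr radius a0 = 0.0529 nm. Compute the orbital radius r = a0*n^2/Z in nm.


r = a0 * n^2 / Z
= 0.0529 * 4^2 / 1
= 0.0529 * 16 / 1
= 0.8464 nm

0.8464


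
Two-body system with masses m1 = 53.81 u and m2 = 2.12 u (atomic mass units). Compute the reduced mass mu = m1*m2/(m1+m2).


mu = m1 * m2 / (m1 + m2)
= 53.81 * 2.12 / (53.81 + 2.12)
= 114.0772 / 55.93
= 2.0396 u

2.0396


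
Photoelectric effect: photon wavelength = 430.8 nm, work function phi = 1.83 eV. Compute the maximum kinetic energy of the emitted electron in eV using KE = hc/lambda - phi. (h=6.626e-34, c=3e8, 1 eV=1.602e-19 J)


E_photon = hc / lambda
= (6.626e-34)(3e8) / (430.8e-9)
= 4.6142e-19 J
= 2.8803 eV
KE = E_photon - phi
= 2.8803 - 1.83
= 1.0503 eV

1.0503


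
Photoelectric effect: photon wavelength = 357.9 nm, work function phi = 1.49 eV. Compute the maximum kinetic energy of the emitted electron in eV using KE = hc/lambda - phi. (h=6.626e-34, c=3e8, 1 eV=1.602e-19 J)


E_photon = hc / lambda
= (6.626e-34)(3e8) / (357.9e-9)
= 5.5541e-19 J
= 3.467 eV
KE = E_photon - phi
= 3.467 - 1.49
= 1.977 eV

1.977


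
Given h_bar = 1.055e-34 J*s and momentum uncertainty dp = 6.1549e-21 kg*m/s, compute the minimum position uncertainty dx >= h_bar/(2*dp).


dx = h_bar / (2 * dp)
= 1.055e-34 / (2 * 6.1549e-21)
= 1.055e-34 / 1.2310e-20
= 8.5704e-15 m

8.5704e-15


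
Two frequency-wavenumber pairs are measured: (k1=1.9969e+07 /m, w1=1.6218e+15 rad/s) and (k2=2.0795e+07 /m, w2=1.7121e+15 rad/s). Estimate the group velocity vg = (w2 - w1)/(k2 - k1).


vg = (w2 - w1) / (k2 - k1)
= (1.7121e+15 - 1.6218e+15) / (2.0795e+07 - 1.9969e+07)
= 9.0300e+13 / 8.2600e+05
= 1.0932e+08 m/s

1.0932e+08


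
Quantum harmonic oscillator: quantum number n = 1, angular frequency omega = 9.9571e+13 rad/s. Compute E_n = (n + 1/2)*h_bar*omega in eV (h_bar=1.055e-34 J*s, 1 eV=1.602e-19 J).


E = (n + 1/2) * h_bar * omega
= (1 + 0.5) * 1.055e-34 * 9.9571e+13
= 1.5 * 1.0505e-20
= 1.5757e-20 J
= 0.0984 eV

0.0984


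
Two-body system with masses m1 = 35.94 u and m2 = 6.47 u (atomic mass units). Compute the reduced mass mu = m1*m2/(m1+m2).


mu = m1 * m2 / (m1 + m2)
= 35.94 * 6.47 / (35.94 + 6.47)
= 232.5318 / 42.41
= 5.4829 u

5.4829


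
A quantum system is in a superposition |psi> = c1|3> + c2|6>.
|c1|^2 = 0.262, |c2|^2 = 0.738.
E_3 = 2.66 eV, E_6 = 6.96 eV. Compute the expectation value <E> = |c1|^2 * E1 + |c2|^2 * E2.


<E> = |c1|^2 * E1 + |c2|^2 * E2
= 0.262 * 2.66 + 0.738 * 6.96
= 0.6969 + 5.1365
= 5.8334 eV

5.8334


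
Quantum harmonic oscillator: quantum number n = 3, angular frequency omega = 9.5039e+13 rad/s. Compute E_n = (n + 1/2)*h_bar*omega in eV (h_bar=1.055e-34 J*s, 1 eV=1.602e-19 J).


E = (n + 1/2) * h_bar * omega
= (3 + 0.5) * 1.055e-34 * 9.5039e+13
= 3.5 * 1.0027e-20
= 3.5093e-20 J
= 0.2191 eV

0.2191


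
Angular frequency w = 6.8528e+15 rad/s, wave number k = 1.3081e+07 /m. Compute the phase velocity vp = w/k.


vp = w / k
= 6.8528e+15 / 1.3081e+07
= 5.2387e+08 m/s

5.2387e+08


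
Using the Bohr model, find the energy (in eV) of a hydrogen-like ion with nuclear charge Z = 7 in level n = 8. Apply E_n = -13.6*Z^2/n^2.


E_n = -13.6 * Z^2 / n^2
= -13.6 * 7^2 / 8^2
= -13.6 * 49 / 64
= -10.4125 eV

-10.4125


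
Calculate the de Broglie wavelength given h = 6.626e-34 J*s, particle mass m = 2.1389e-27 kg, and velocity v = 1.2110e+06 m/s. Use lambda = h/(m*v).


lambda = h / (m * v)
= 6.626e-34 / (2.1389e-27 * 1.2110e+06)
= 6.626e-34 / 2.5902e-21
= 2.5581e-13 m

2.5581e-13


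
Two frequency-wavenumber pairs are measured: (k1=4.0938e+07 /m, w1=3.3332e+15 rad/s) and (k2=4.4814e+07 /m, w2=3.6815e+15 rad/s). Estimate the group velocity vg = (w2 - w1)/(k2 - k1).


vg = (w2 - w1) / (k2 - k1)
= (3.6815e+15 - 3.3332e+15) / (4.4814e+07 - 4.0938e+07)
= 3.4830e+14 / 3.8760e+06
= 8.9861e+07 m/s

8.9861e+07


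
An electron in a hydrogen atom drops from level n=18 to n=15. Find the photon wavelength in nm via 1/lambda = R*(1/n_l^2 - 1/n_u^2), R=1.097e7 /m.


1/lambda = R * (1/n_l^2 - 1/n_u^2)
= 1.097e7 * (1/15^2 - 1/18^2)
= 1.097e7 * (0.004444 - 0.003086)
= 1.097e7 * 0.001358
= 1.4898e+04 /m
lambda = 1 / 1.4898e+04 = 67125.2175 nm

67125.2175


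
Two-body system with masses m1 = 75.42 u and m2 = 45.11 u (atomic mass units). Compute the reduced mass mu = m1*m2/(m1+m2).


mu = m1 * m2 / (m1 + m2)
= 75.42 * 45.11 / (75.42 + 45.11)
= 3402.1962 / 120.53
= 28.227 u

28.227


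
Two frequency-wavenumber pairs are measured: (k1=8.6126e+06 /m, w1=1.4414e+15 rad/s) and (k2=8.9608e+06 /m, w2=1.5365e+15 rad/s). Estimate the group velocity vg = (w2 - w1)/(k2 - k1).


vg = (w2 - w1) / (k2 - k1)
= (1.5365e+15 - 1.4414e+15) / (8.9608e+06 - 8.6126e+06)
= 9.5100e+13 / 3.4820e+05
= 2.7312e+08 m/s

2.7312e+08


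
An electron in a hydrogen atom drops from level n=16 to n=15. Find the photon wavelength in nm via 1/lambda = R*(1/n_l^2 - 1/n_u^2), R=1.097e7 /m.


1/lambda = R * (1/n_l^2 - 1/n_u^2)
= 1.097e7 * (1/15^2 - 1/16^2)
= 1.097e7 * (0.004444 - 0.003906)
= 1.097e7 * 0.000538
= 5.9040e+03 /m
lambda = 1 / 5.9040e+03 = 169376.893 nm

169376.893


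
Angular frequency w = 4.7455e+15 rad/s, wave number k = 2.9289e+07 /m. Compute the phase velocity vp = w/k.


vp = w / k
= 4.7455e+15 / 2.9289e+07
= 1.6202e+08 m/s

1.6202e+08


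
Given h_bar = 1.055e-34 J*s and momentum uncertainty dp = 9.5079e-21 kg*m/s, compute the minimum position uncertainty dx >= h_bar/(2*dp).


dx = h_bar / (2 * dp)
= 1.055e-34 / (2 * 9.5079e-21)
= 1.055e-34 / 1.9016e-20
= 5.5480e-15 m

5.5480e-15


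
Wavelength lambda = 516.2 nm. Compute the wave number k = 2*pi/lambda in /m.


k = 2 * pi / lambda
= 6.2832 / (516.2e-9)
= 6.2832 / 5.1620e-07
= 1.2172e+07 /m

1.2172e+07


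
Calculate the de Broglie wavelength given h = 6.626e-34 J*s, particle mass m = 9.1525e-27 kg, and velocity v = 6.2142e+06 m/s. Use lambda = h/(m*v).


lambda = h / (m * v)
= 6.626e-34 / (9.1525e-27 * 6.2142e+06)
= 6.626e-34 / 5.6875e-20
= 1.1650e-14 m

1.1650e-14


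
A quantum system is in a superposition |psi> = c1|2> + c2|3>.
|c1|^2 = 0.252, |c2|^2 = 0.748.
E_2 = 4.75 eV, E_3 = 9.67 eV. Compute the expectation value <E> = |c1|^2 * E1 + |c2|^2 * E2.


<E> = |c1|^2 * E1 + |c2|^2 * E2
= 0.252 * 4.75 + 0.748 * 9.67
= 1.197 + 7.2332
= 8.4302 eV

8.4302


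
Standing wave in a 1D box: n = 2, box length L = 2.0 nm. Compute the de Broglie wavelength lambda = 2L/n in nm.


lambda = 2L / n
= 2 * 2.0 / 2
= 4.0 / 2
= 2.0 nm

2.0


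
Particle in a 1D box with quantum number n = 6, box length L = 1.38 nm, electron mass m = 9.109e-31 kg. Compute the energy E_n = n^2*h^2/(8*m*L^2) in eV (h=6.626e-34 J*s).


E = n^2 * h^2 / (8 * m * L^2)
= 6^2 * (6.626e-34)^2 / (8 * 9.109e-31 * (1.38e-9)^2)
= 36 * 4.3904e-67 / (8 * 9.109e-31 * 1.9044e-18)
= 1.1389e-18 J
= 7.1093 eV

7.1093


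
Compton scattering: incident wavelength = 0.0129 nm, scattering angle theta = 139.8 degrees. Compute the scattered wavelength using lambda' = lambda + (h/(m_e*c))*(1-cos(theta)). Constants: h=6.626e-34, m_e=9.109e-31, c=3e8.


Compton wavelength: h/(m_e*c) = 2.4247e-12 m
d_lambda = 2.4247e-12 * (1 - cos(139.8 deg))
= 2.4247e-12 * 1.763796
= 4.2767e-12 m = 0.004277 nm
lambda' = 0.0129 + 0.004277
= 0.017177 nm

0.017177


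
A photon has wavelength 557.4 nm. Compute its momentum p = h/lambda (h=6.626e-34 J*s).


p = h / lambda
= 6.626e-34 / (557.4e-9)
= 6.626e-34 / 5.5740e-07
= 1.1887e-27 kg*m/s

1.1887e-27


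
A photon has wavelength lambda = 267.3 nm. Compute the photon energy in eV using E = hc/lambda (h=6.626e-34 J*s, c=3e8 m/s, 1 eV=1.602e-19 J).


E = hc / lambda
= (6.626e-34)(3e8) / (267.3e-9)
= 1.9878e-25 / 2.6730e-07
= 7.4366e-19 J
Converting to eV: 7.4366e-19 / 1.602e-19
= 4.6421 eV

4.6421


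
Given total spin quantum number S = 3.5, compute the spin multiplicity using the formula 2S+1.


Spin multiplicity = 2S + 1
= 2 * 3.5 + 1
= 7.0 + 1
= 8

8


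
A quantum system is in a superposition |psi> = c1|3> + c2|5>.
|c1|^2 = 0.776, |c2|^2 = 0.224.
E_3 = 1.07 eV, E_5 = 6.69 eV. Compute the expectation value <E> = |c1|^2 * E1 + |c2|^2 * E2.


<E> = |c1|^2 * E1 + |c2|^2 * E2
= 0.776 * 1.07 + 0.224 * 6.69
= 0.8303 + 1.4986
= 2.3289 eV

2.3289
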